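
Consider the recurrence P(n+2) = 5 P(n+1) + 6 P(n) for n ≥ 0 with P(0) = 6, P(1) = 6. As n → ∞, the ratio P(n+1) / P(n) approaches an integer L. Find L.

6

The characteristic equation is r^2 - 5r - 6 = 0, which factors as (r - 6)(r + 1) = 0.
So the roots are 6 and -1. Since |6| > |-1| and the coefficient of 6^n is non-zero, the ratio tends to 6.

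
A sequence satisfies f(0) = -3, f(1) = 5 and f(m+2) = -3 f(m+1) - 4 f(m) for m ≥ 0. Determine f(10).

-2115

f(2) = -3(5) - 4(-3) = -3
f(3) = -3(-3) - 4(5) = -11
f(4) = -3(-11) - 4(-3) = 45
f(5) = -3(45) - 4(-11) = -91
f(6) = -3(-91) - 4(45) = 93
f(7) = -3(93) - 4(-91) = 85
f(8) = -3(85) - 4(93) = -627
f(9) = -3(-627) - 4(85) = 1541
f(10) = -3(1541) - 4(-627) = -2115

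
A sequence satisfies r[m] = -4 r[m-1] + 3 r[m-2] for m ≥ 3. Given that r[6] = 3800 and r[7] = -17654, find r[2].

Rearranging, r[m-2] = (r[m] + 4 r[m-1]) / 3.
r[5] = (-17654 + 4*3800) / 3 = -2454/3 = -818
r[4] = (3800 + 4*(-818)) / 3 = 528/3 = 176
r[3] = (-818 + 4*176) / 3 = -114/3 = -38
r[2] = (176 + 4*(-38)) / 3 = 24/3 = 8

8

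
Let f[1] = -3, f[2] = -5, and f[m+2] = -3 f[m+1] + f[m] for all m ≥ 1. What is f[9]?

f[3] = -3(-5) + (-3) = 12
f[4] = -3(12) + (-5) = -41
f[5] = -3(-41) + 12 = 135
f[6] = -3(135) + (-41) = -446
f[7] = -3(-446) + 135 = 1473
f[8] = -3(1473) + (-446) = -4865
f[9] = -3(-4865) + 1473 = 16068

16068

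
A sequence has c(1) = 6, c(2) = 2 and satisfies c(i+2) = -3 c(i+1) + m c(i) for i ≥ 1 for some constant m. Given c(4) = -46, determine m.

c(3) = -6 + 6m
c(4) = 18 - 16m
So 18 - 16m = -46, giving m = 4.

4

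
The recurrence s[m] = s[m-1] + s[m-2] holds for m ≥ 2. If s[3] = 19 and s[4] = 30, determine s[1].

Rearranging, s[m-2] = s[m] - s[m-1].
s[2] = 30 - 19 = 11
s[1] = 19 - 11 = 8

8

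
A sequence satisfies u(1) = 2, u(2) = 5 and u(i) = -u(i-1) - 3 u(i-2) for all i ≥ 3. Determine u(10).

u(3) = -5 - 3*2 = -11
u(4) = -(-11) - 3*5 = -4
u(5) = -(-4) - 3*(-11) = 37
u(6) = -37 - 3*(-4) = -25
u(7) = -(-25) - 3*37 = -86
u(8) = -(-86) - 3*(-25) = 161
u(9) = -161 - 3*(-86) = 97
u(10) = -97 - 3*161 = -580

-580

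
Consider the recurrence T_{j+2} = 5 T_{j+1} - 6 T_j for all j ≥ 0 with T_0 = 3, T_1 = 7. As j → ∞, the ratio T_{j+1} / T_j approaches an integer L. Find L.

3

The characteristic equation is r^2 - 5r + 6 = 0, which factors as (r - 3)(r - 2) = 0.
So the roots are 3 and 2. Since |3| > |2| and the coefficient of 3^j is non-zero, the ratio tends to 3.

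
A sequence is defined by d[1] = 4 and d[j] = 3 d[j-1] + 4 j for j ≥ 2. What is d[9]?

59028

d[2] = 3·4 + 8 = 20
d[3] = 3·20 + 12 = 72
d[4] = 3·72 + 16 = 232
d[5] = 3·232 + 20 = 716
d[6] = 3·716 + 24 = 2172
d[7] = 3·2172 + 28 = 6544
d[8] = 3·6544 + 32 = 19664
d[9] = 3·19664 + 36 = 59028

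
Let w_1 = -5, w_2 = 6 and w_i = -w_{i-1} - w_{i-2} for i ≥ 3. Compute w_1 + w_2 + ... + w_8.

w_3 = -6 - (-5) = -1
w_4 = -(-1) - 6 = -5
w_5 = -(-5) - (-1) = 6
w_6 = -6 - (-5) = -1
w_7 = -(-1) - 6 = -5
w_8 = -(-5) - (-1) = 6
Sum = (-5) + 6 + (-1) + (-5) + 6 + (-1) + (-5) + 6 = 1

1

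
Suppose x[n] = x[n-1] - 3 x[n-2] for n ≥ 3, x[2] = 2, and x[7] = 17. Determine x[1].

5

Let x[1] = w.
x[3] = 2 - 3w
x[4] = -4 - 3w
x[5] = -10 + 6w
x[6] = 2 + 15w
x[7] = 32 - 3w
So 32 - 3w = 17, giving w = 5.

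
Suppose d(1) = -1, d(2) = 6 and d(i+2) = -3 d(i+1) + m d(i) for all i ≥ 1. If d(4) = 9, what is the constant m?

d(3) = -18 - m
d(4) = 54 + 9m
So 54 + 9m = 9, giving m = -5.

-5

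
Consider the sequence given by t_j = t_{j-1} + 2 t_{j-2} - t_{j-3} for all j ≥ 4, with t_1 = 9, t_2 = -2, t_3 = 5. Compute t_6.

-17

t_4 = 5 + 2*(-2) - 9 = -8
t_5 = (-8) + 2*5 - (-2) = 4
t_6 = 4 + 2*(-8) - 5 = -17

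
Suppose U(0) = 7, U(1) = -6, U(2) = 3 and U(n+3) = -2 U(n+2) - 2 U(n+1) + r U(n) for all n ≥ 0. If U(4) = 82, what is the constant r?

-5

U(3) = 6 + 7r
U(4) = -18 - 20r
So -18 - 20r = 82, giving r = -5.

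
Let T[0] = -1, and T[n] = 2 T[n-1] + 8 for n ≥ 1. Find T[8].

T[1] = 2·(-1) + 8 = 6
T[2] = 2·6 + 8 = 20
T[3] = 2·20 + 8 = 48
T[4] = 2·48 + 8 = 104
T[5] = 2·104 + 8 = 216
T[6] = 2·216 + 8 = 440
T[7] = 2·440 + 8 = 888
T[8] = 2·888 + 8 = 1784

1784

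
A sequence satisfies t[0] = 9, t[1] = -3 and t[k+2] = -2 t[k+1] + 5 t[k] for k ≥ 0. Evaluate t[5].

t[2] = -2·(-3) + 5·9 = 51
t[3] = -2·51 + 5·(-3) = -117
t[4] = -2·(-117) + 5·51 = 489
t[5] = -2·489 + 5·(-117) = -1563

-1563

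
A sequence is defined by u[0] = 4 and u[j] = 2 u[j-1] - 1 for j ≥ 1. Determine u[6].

193

u[1] = 2*4 - 1 = 7
u[2] = 2*7 - 1 = 13
u[3] = 2*13 - 1 = 25
u[4] = 2*25 - 1 = 49
u[5] = 2*49 - 1 = 97
u[6] = 2*97 - 1 = 193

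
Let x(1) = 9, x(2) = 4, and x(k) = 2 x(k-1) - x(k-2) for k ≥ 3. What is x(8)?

-26

x(3) = 2·4 - 9 = -1
x(4) = 2·(-1) - 4 = -6
x(5) = 2·(-6) - (-1) = -11
x(6) = 2·(-11) - (-6) = -16
x(7) = 2·(-16) - (-11) = -21
x(8) = 2·(-21) - (-16) = -26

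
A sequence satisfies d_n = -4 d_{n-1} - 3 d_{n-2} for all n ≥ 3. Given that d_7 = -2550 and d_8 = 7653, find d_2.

9

Rearranging, d_{n-2} = (d_n + 4 d_{n-1}) / -3.
d_6 = (7653 + 4(-2550)) / -3 = -2547/-3 = 849
d_5 = (-2550 + 4(849)) / -3 = 846/-3 = -282
d_4 = (849 + 4(-282)) / -3 = -279/-3 = 93
d_3 = (-282 + 4(93)) / -3 = 90/-3 = -30
d_2 = (93 + 4(-30)) / -3 = -27/-3 = 9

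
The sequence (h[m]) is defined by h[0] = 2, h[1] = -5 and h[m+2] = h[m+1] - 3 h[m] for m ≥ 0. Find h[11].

h[2] = (-5) - 3(2) = -11
h[3] = (-11) - 3(-5) = 4
h[4] = 4 - 3(-11) = 37
h[5] = 37 - 3(4) = 25
h[6] = 25 - 3(37) = -86
h[7] = (-86) - 3(25) = -161
h[8] = (-161) - 3(-86) = 97
h[9] = 97 - 3(-161) = 580
h[10] = 580 - 3(97) = 289
h[11] = 289 - 3(580) = -1451

-1451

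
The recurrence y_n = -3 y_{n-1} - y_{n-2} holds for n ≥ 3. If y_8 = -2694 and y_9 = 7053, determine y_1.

-3

Rearranging, y_{n-2} = -(y_n + 3 y_{n-1}).
y_7 = -(7053 + 3(-2694)) = 1029
y_6 = -(-2694 + 3(1029)) = -393
y_5 = -(1029 + 3(-393)) = 150
y_4 = -(-393 + 3(150)) = -57
y_3 = -(150 + 3(-57)) = 21
y_2 = -(-57 + 3(21)) = -6
y_1 = -(21 + 3(-6)) = -3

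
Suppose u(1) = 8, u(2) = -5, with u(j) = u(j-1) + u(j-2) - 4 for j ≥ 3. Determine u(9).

-133

u(3) = (-5) + 8 - 4 = -1
u(4) = (-1) + (-5) - 4 = -10
u(5) = (-10) + (-1) - 4 = -15
u(6) = (-15) + (-10) - 4 = -29
u(7) = (-29) + (-15) - 4 = -48
u(8) = (-48) + (-29) - 4 = -81
u(9) = (-81) + (-48) - 4 = -133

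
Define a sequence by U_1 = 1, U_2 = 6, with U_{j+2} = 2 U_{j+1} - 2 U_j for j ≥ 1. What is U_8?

U_3 = 2(6) - 2(1) = 10
U_4 = 2(10) - 2(6) = 8
U_5 = 2(8) - 2(10) = -4
U_6 = 2(-4) - 2(8) = -24
U_7 = 2(-24) - 2(-4) = -40
U_8 = 2(-40) - 2(-24) = -32

-32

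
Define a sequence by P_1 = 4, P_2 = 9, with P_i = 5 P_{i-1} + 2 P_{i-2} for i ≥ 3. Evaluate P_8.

235827

P_3 = 5*9 + 2*4 = 53
P_4 = 5*53 + 2*9 = 283
P_5 = 5*283 + 2*53 = 1521
P_6 = 5*1521 + 2*283 = 8171
P_7 = 5*8171 + 2*1521 = 43897
P_8 = 5*43897 + 2*8171 = 235827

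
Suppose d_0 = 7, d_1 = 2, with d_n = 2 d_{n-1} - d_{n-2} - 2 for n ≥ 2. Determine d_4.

-25

d_2 = 2(2) - 7 - 2 = -5
d_3 = 2(-5) - 2 - 2 = -14
d_4 = 2(-14) - (-5) - 2 = -25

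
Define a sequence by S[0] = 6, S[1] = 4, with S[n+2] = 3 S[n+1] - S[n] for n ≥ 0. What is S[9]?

S[2] = 3(4) - 6 = 6
S[3] = 3(6) - 4 = 14
S[4] = 3(14) - 6 = 36
S[5] = 3(36) - 14 = 94
S[6] = 3(94) - 36 = 246
S[7] = 3(246) - 94 = 644
S[8] = 3(644) - 246 = 1686
S[9] = 3(1686) - 644 = 4414

4414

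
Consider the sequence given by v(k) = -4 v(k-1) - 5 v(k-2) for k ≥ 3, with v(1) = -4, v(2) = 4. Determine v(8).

-996

v(3) = -4(4) - 5(-4) = 4
v(4) = -4(4) - 5(4) = -36
v(5) = -4(-36) - 5(4) = 124
v(6) = -4(124) - 5(-36) = -316
v(7) = -4(-316) - 5(124) = 644
v(8) = -4(644) - 5(-316) = -996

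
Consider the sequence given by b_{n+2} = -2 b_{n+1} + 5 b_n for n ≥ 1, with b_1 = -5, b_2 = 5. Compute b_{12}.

2056895

b_3 = -2·5 + 5·(-5) = -35
b_4 = -2·(-35) + 5·5 = 95
b_5 = -2·95 + 5·(-35) = -365
b_6 = -2·(-365) + 5·95 = 1205
b_7 = -2·1205 + 5·(-365) = -4235
b_8 = -2·(-4235) + 5·1205 = 14495
b_9 = -2·14495 + 5·(-4235) = -50165
b_{10} = -2·(-50165) + 5·14495 = 172805
b_{11} = -2·172805 + 5·(-50165) = -596435
b_{12} = -2·(-596435) + 5·172805 = 2056895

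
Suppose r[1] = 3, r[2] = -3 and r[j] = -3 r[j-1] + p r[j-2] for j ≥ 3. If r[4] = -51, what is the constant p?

2

r[3] = 9 + 3p
r[4] = -27 - 12p
So -27 - 12p = -51, giving p = 2.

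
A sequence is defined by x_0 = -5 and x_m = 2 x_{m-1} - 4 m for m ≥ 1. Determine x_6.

x_1 = 2(-5) - 4 = -14
x_2 = 2(-14) - 8 = -36
x_3 = 2(-36) - 12 = -84
x_4 = 2(-84) - 16 = -184
x_5 = 2(-184) - 20 = -388
x_6 = 2(-388) - 24 = -800

-800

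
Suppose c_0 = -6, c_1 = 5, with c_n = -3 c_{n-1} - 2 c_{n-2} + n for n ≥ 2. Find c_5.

-41

c_2 = -3(5) - 2(-6) + 2 = -1
c_3 = -3(-1) - 2(5) + 3 = -4
c_4 = -3(-4) - 2(-1) + 4 = 18
c_5 = -3(18) - 2(-4) + 5 = -41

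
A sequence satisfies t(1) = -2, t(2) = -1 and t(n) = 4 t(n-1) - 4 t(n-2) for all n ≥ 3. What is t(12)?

29696

t(3) = 4·(-1) - 4·(-2) = 4
t(4) = 4·4 - 4·(-1) = 20
t(5) = 4·20 - 4·4 = 64
t(6) = 4·64 - 4·20 = 176
t(7) = 4·176 - 4·64 = 448
t(8) = 4·448 - 4·176 = 1088
t(9) = 4·1088 - 4·448 = 2560
t(10) = 4·2560 - 4·1088 = 5888
t(11) = 4·5888 - 4·2560 = 13312
t(12) = 4·13312 - 4·5888 = 29696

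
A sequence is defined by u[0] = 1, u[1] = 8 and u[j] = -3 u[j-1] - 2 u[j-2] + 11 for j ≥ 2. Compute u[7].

u[2] = -3·8 - 2·1 + 11 = -15
u[3] = -3·(-15) - 2·8 + 11 = 40
u[4] = -3·40 - 2·(-15) + 11 = -79
u[5] = -3·(-79) - 2·40 + 11 = 168
u[6] = -3·168 - 2·(-79) + 11 = -335
u[7] = -3·(-335) - 2·168 + 11 = 680

680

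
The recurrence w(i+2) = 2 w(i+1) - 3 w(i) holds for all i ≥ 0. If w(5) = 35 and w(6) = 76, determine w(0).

Rearranging, w(i-2) = (w(i) - 2 w(i-1)) / -3.
w(4) = (76 - 2·35) / -3 = 6/-3 = -2
w(3) = (35 - 2·(-2)) / -3 = 39/-3 = -13
w(2) = (-2 - 2·(-13)) / -3 = 24/-3 = -8
w(1) = (-13 - 2·(-8)) / -3 = 3/-3 = -1
w(0) = (-8 - 2·(-1)) / -3 = -6/-3 = 2

2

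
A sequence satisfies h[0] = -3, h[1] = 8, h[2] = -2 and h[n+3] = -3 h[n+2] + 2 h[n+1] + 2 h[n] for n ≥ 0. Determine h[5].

136

h[3] = -3·(-2) + 2·8 + 2·(-3) = 16
h[4] = -3·16 + 2·(-2) + 2·8 = -36
h[5] = -3·(-36) + 2·16 + 2·(-2) = 136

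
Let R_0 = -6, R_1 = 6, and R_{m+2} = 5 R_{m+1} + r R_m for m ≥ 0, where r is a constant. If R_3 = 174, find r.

-1

R_2 = 30 - 6r
R_3 = 150 - 24r
So 150 - 24r = 174, giving r = -1.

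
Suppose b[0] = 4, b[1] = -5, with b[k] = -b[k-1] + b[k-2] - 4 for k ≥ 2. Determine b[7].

-81

b[2] = -(-5) + 4 - 4 = 5
b[3] = -5 + (-5) - 4 = -14
b[4] = -(-14) + 5 - 4 = 15
b[5] = -15 + (-14) - 4 = -33
b[6] = -(-33) + 15 - 4 = 44
b[7] = -44 + (-33) - 4 = -81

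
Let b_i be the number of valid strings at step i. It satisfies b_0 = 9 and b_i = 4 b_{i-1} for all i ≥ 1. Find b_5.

b_1 = 4(9) = 36
b_2 = 4(36) = 144
b_3 = 4(144) = 576
b_4 = 4(576) = 2304
b_5 = 4(2304) = 9216

9216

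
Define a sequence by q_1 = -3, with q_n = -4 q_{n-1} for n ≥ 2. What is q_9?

-196608

q_2 = -4*(-3) = 12
q_3 = -4*12 = -48
q_4 = -4*(-48) = 192
q_5 = -4*192 = -768
q_6 = -4*(-768) = 3072
q_7 = -4*3072 = -12288
q_8 = -4*(-12288) = 49152
q_9 = -4*49152 = -196608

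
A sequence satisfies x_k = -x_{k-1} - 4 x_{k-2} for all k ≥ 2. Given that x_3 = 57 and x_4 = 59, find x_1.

Rearranging, x_{k-2} = (x_k + x_{k-1}) / -4.
x_2 = (59 + 57) / -4 = 116/-4 = -29
x_1 = (57 + (-29)) / -4 = 28/-4 = -7

-7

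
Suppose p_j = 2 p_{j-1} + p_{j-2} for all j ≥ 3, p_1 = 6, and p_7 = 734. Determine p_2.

8

Let p_2 = x.
p_3 = 6 + 2x
p_4 = 12 + 5x
p_5 = 30 + 12x
p_6 = 72 + 29x
p_7 = 174 + 70x
So 174 + 70x = 734, giving x = 8.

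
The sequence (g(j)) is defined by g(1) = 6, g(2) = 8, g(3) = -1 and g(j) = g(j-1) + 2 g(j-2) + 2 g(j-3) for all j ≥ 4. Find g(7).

229

g(4) = (-1) + 2*8 + 2*6 = 27
g(5) = 27 + 2*(-1) + 2*8 = 41
g(6) = 41 + 2*27 + 2*(-1) = 93
g(7) = 93 + 2*41 + 2*27 = 229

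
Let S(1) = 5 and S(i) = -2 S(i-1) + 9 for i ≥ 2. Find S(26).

The fixed point is 9/(1 + 2) = 3, so S(i) - 3 = -2(S(i-1) - 3).
Hence S(i) = 2·(-2)^{i-1} + 3.
S(26) = 2·(-2)^{25} + 3 = 2·-33554432 + 3 = -67108861.

-67108861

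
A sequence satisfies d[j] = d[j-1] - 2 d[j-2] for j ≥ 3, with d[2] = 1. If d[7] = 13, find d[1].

Let d[1] = w.
d[3] = 1 - 2w
d[4] = -1 - 2w
d[5] = -3 + 2w
d[6] = -1 + 6w
d[7] = 5 + 2w
So 5 + 2w = 13, giving w = 4.

4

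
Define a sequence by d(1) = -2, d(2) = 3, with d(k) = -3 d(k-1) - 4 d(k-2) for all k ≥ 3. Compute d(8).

87

d(3) = -3*3 - 4*(-2) = -1
d(4) = -3*(-1) - 4*3 = -9
d(5) = -3*(-9) - 4*(-1) = 31
d(6) = -3*31 - 4*(-9) = -57
d(7) = -3*(-57) - 4*31 = 47
d(8) = -3*47 - 4*(-57) = 87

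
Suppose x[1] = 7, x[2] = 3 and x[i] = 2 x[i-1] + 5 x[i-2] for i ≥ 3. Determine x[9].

x[3] = 2*3 + 5*7 = 41
x[4] = 2*41 + 5*3 = 97
x[5] = 2*97 + 5*41 = 399
x[6] = 2*399 + 5*97 = 1283
x[7] = 2*1283 + 5*399 = 4561
x[8] = 2*4561 + 5*1283 = 15537
x[9] = 2*15537 + 5*4561 = 53879

53879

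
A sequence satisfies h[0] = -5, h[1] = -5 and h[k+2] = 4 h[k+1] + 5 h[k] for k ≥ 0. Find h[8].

h[2] = 4·(-5) + 5·(-5) = -45
h[3] = 4·(-45) + 5·(-5) = -205
h[4] = 4·(-205) + 5·(-45) = -1045
h[5] = 4·(-1045) + 5·(-205) = -5205
h[6] = 4·(-5205) + 5·(-1045) = -26045
h[7] = 4·(-26045) + 5·(-5205) = -130205
h[8] = 4·(-130205) + 5·(-26045) = -651045

-651045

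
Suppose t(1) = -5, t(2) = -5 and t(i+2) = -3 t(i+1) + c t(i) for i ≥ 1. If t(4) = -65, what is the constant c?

-2

t(3) = 15 - 5c
t(4) = -45 + 10c
So -45 + 10c = -65, giving c = -2.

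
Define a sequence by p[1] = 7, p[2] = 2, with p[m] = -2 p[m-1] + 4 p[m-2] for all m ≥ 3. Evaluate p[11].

187392

p[3] = -2(2) + 4(7) = 24
p[4] = -2(24) + 4(2) = -40
p[5] = -2(-40) + 4(24) = 176
p[6] = -2(176) + 4(-40) = -512
p[7] = -2(-512) + 4(176) = 1728
p[8] = -2(1728) + 4(-512) = -5504
p[9] = -2(-5504) + 4(1728) = 17920
p[10] = -2(17920) + 4(-5504) = -57856
p[11] = -2(-57856) + 4(17920) = 187392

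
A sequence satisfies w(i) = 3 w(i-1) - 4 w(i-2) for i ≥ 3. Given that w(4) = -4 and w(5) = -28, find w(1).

2

Rearranging, w(i-2) = (w(i) - 3 w(i-1)) / -4.
w(3) = (-28 - 3·(-4)) / -4 = -16/-4 = 4
w(2) = (-4 - 3·4) / -4 = -16/-4 = 4
w(1) = (4 - 3·4) / -4 = -8/-4 = 2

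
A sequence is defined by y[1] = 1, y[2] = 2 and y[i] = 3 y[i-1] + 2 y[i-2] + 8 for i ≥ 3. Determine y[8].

10020

y[3] = 3*2 + 2*1 + 8 = 16
y[4] = 3*16 + 2*2 + 8 = 60
y[5] = 3*60 + 2*16 + 8 = 220
y[6] = 3*220 + 2*60 + 8 = 788
y[7] = 3*788 + 2*220 + 8 = 2812
y[8] = 3*2812 + 2*788 + 8 = 10020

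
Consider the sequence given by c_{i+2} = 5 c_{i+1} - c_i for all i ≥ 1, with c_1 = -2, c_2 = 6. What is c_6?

c_3 = 5·6 - (-2) = 32
c_4 = 5·32 - 6 = 154
c_5 = 5·154 - 32 = 738
c_6 = 5·738 - 154 = 3536

3536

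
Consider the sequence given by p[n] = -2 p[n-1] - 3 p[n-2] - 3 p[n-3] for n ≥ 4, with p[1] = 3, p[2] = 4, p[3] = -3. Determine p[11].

-117

p[4] = -2*(-3) - 3*4 - 3*3 = -15
p[5] = -2*(-15) - 3*(-3) - 3*4 = 27
p[6] = -2*27 - 3*(-15) - 3*(-3) = 0
p[7] = -2*0 - 3*27 - 3*(-15) = -36
p[8] = -2*(-36) - 3*0 - 3*27 = -9
p[9] = -2*(-9) - 3*(-36) - 3*0 = 126
p[10] = -2*126 - 3*(-9) - 3*(-36) = -117
p[11] = -2*(-117) - 3*126 - 3*(-9) = -117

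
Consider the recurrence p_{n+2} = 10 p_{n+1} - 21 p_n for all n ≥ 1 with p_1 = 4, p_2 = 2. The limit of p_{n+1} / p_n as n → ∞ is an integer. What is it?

The characteristic equation is r^2 - 10r + 21 = 0, which factors as (r - 7)(r - 3) = 0.
So the roots are 7 and 3. Since |7| > |3| and the coefficient of 7^n is non-zero, the ratio tends to 7.

7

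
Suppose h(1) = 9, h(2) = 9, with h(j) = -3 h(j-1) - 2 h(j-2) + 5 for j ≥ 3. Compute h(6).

499

h(3) = -3(9) - 2(9) + 5 = -40
h(4) = -3(-40) - 2(9) + 5 = 107
h(5) = -3(107) - 2(-40) + 5 = -236
h(6) = -3(-236) - 2(107) + 5 = 499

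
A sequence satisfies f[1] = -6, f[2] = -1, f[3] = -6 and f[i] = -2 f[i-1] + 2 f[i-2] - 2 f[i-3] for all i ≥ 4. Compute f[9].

-4080

f[4] = -2*(-6) + 2*(-1) - 2*(-6) = 22
f[5] = -2*22 + 2*(-6) - 2*(-1) = -54
f[6] = -2*(-54) + 2*22 - 2*(-6) = 164
f[7] = -2*164 + 2*(-54) - 2*22 = -480
f[8] = -2*(-480) + 2*164 - 2*(-54) = 1396
f[9] = -2*1396 + 2*(-480) - 2*164 = -4080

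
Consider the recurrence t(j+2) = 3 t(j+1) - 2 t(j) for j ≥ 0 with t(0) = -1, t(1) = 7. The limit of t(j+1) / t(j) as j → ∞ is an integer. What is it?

The characteristic equation is r^2 - 3r + 2 = 0, which factors as (r - 2)(r - 1) = 0.
So the roots are 2 and 1. Since |2| > |1| and the coefficient of 2^j is non-zero, the ratio tends to 2.

2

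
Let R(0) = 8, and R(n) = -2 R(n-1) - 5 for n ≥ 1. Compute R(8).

2473

R(1) = -2(8) - 5 = -21
R(2) = -2(-21) - 5 = 37
R(3) = -2(37) - 5 = -79
R(4) = -2(-79) - 5 = 153
R(5) = -2(153) - 5 = -311
R(6) = -2(-311) - 5 = 617
R(7) = -2(617) - 5 = -1239
R(8) = -2(-1239) - 5 = 2473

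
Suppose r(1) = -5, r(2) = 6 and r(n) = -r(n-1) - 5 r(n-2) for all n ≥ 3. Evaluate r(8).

r(3) = -6 - 5*(-5) = 19
r(4) = -19 - 5*6 = -49
r(5) = -(-49) - 5*19 = -46
r(6) = -(-46) - 5*(-49) = 291
r(7) = -291 - 5*(-46) = -61
r(8) = -(-61) - 5*291 = -1394

-1394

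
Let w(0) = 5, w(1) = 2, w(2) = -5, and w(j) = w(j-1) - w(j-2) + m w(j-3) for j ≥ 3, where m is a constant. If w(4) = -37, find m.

w(3) = -7 + 5m
w(4) = -2 + 7m
So -2 + 7m = -37, giving m = -5.

-5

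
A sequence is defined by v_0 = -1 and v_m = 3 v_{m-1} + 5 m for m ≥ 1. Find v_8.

18019

v_1 = 3(-1) + 5 = 2
v_2 = 3(2) + 10 = 16
v_3 = 3(16) + 15 = 63
v_4 = 3(63) + 20 = 209
v_5 = 3(209) + 25 = 652
v_6 = 3(652) + 30 = 1986
v_7 = 3(1986) + 35 = 5993
v_8 = 3(5993) + 40 = 18019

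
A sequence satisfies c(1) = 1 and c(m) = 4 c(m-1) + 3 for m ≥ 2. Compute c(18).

The fixed point is 3/(1 - 4) = -1, so c(m) + 1 = 4(c(m-1) + 1).
Hence c(m) = 2·4^{m-1} - 1.
c(18) = 2·4^{17} - 1 = 2·17179869184 - 1 = 34359738367.

34359738367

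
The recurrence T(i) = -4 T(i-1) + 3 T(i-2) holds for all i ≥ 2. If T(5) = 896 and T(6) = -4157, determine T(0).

9

Rearranging, T(i-2) = (T(i) + 4 T(i-1)) / 3.
T(4) = (-4157 + 4(896)) / 3 = -573/3 = -191
T(3) = (896 + 4(-191)) / 3 = 132/3 = 44
T(2) = (-191 + 4(44)) / 3 = -15/3 = -5
T(1) = (44 + 4(-5)) / 3 = 24/3 = 8
T(0) = (-5 + 4(8)) / 3 = 27/3 = 9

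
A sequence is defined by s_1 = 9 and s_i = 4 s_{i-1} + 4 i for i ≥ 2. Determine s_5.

3092

s_2 = 4·9 + 8 = 44
s_3 = 4·44 + 12 = 188
s_4 = 4·188 + 16 = 768
s_5 = 4·768 + 20 = 3092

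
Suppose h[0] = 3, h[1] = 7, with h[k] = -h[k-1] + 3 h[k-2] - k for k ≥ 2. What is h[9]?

h[2] = -7 + 3*3 - 2 = 0
h[3] = -0 + 3*7 - 3 = 18
h[4] = -18 + 3*0 - 4 = -22
h[5] = -(-22) + 3*18 - 5 = 71
h[6] = -71 + 3*(-22) - 6 = -143
h[7] = -(-143) + 3*71 - 7 = 349
h[8] = -349 + 3*(-143) - 8 = -786
h[9] = -(-786) + 3*349 - 9 = 1824

1824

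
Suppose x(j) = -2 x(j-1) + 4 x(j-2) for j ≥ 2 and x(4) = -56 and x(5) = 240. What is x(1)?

Rearranging, x(j-2) = (x(j) + 2 x(j-1)) / 4.
x(3) = (240 + 2·(-56)) / 4 = 128/4 = 32
x(2) = (-56 + 2·32) / 4 = 8/4 = 2
x(1) = (32 + 2·2) / 4 = 36/4 = 9

9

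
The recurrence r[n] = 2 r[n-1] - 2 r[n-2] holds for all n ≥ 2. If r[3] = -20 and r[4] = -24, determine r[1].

2

Rearranging, r[n-2] = (r[n] - 2 r[n-1]) / -2.
r[2] = (-24 - 2·(-20)) / -2 = 16/-2 = -8
r[1] = (-20 - 2·(-8)) / -2 = -4/-2 = 2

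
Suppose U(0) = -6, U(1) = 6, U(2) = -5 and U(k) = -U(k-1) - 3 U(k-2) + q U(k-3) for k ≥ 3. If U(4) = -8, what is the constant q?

U(3) = -13 - 6q
U(4) = 28 + 12q
So 28 + 12q = -8, giving q = -3.

-3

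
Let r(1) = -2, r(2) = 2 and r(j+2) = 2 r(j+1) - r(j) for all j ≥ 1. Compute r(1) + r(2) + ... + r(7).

r(3) = 2(2) - (-2) = 6
r(4) = 2(6) - 2 = 10
r(5) = 2(10) - 6 = 14
r(6) = 2(14) - 10 = 18
r(7) = 2(18) - 14 = 22
Sum = (-2) + 2 + 6 + 10 + 14 + 18 + 22 = 70

70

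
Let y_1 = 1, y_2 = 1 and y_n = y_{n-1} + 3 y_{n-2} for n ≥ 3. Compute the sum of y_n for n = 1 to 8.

y_3 = 1 + 3(1) = 4
y_4 = 4 + 3(1) = 7
y_5 = 7 + 3(4) = 19
y_6 = 19 + 3(7) = 40
y_7 = 40 + 3(19) = 97
y_8 = 97 + 3(40) = 217
Sum = 1 + 1 + 4 + 7 + 19 + 40 + 97 + 217 = 386

386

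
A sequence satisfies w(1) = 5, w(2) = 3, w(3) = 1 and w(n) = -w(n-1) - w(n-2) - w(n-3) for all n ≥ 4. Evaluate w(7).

w(4) = -1 - 3 - 5 = -9
w(5) = -(-9) - 1 - 3 = 5
w(6) = -5 - (-9) - 1 = 3
w(7) = -3 - 5 - (-9) = 1

1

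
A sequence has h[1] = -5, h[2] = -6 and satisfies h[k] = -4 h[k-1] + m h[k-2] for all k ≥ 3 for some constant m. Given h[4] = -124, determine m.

h[3] = 24 - 5m
h[4] = -96 + 14m
So -96 + 14m = -124, giving m = -2.

-2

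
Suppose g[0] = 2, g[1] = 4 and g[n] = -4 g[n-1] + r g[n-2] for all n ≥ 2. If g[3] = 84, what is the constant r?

g[2] = -16 + 2r
g[3] = 64 - 4r
So 64 - 4r = 84, giving r = -5.

-5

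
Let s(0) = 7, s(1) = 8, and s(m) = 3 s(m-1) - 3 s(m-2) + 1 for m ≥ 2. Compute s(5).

-98

s(2) = 3(8) - 3(7) + 1 = 4
s(3) = 3(4) - 3(8) + 1 = -11
s(4) = 3(-11) - 3(4) + 1 = -44
s(5) = 3(-44) - 3(-11) + 1 = -98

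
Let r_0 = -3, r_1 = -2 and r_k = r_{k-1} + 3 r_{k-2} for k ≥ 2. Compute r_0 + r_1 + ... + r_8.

-2296

r_2 = (-2) + 3(-3) = -11
r_3 = (-11) + 3(-2) = -17
r_4 = (-17) + 3(-11) = -50
r_5 = (-50) + 3(-17) = -101
r_6 = (-101) + 3(-50) = -251
r_7 = (-251) + 3(-101) = -554
r_8 = (-554) + 3(-251) = -1307
Sum = (-3) + (-2) + (-11) + (-17) + (-50) + (-101) + (-251) + (-554) + (-1307) = -2296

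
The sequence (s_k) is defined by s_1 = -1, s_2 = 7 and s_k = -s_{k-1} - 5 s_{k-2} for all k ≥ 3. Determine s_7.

-337

s_3 = -7 - 5*(-1) = -2
s_4 = -(-2) - 5*7 = -33
s_5 = -(-33) - 5*(-2) = 43
s_6 = -43 - 5*(-33) = 122
s_7 = -122 - 5*43 = -337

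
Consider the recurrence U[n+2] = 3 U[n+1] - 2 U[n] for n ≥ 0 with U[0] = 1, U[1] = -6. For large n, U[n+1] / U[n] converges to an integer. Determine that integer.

The characteristic equation is r^2 - 3r + 2 = 0, which factors as (r - 2)(r - 1) = 0.
So the roots are 2 and 1. Since |2| > |1| and the coefficient of 2^n is non-zero, the ratio tends to 2.

2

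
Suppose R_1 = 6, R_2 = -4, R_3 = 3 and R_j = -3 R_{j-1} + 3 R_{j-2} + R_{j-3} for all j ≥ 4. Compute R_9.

9918

R_4 = -3·3 + 3·(-4) + 6 = -15
R_5 = -3·(-15) + 3·3 + (-4) = 50
R_6 = -3·50 + 3·(-15) + 3 = -192
R_7 = -3·(-192) + 3·50 + (-15) = 711
R_8 = -3·711 + 3·(-192) + 50 = -2659
R_9 = -3·(-2659) + 3·711 + (-192) = 9918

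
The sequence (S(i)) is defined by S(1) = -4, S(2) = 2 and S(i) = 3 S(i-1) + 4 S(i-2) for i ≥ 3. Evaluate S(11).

S(3) = 3(2) + 4(-4) = -10
S(4) = 3(-10) + 4(2) = -22
S(5) = 3(-22) + 4(-10) = -106
S(6) = 3(-106) + 4(-22) = -406
S(7) = 3(-406) + 4(-106) = -1642
S(8) = 3(-1642) + 4(-406) = -6550
S(9) = 3(-6550) + 4(-1642) = -26218
S(10) = 3(-26218) + 4(-6550) = -104854
S(11) = 3(-104854) + 4(-26218) = -419434

-419434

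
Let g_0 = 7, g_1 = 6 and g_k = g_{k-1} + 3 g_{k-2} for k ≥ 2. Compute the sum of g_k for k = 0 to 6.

g_2 = 6 + 3·7 = 27
g_3 = 27 + 3·6 = 45
g_4 = 45 + 3·27 = 126
g_5 = 126 + 3·45 = 261
g_6 = 261 + 3·126 = 639
Sum = 7 + 6 + 27 + 45 + 126 + 261 + 639 = 1111

1111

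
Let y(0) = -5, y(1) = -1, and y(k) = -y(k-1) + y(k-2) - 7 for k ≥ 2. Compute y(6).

-45

y(2) = -(-1) + (-5) - 7 = -11
y(3) = -(-11) + (-1) - 7 = 3
y(4) = -3 + (-11) - 7 = -21
y(5) = -(-21) + 3 - 7 = 17
y(6) = -17 + (-21) - 7 = -45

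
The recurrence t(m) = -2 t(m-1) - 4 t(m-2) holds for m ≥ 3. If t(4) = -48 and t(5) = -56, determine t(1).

Rearranging, t(m-2) = (t(m) + 2 t(m-1)) / -4.
t(3) = (-56 + 2(-48)) / -4 = -152/-4 = 38
t(2) = (-48 + 2(38)) / -4 = 28/-4 = -7
t(1) = (38 + 2(-7)) / -4 = 24/-4 = -6

-6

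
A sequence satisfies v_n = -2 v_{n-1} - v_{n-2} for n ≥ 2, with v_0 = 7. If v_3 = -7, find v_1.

-7

Let v_1 = z.
v_2 = -7 - 2z
v_3 = 14 + 3z
So 14 + 3z = -7, giving z = -7.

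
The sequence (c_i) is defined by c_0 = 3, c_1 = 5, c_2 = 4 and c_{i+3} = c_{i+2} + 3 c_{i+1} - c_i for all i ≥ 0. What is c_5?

c_3 = 4 + 3*5 - 3 = 16
c_4 = 16 + 3*4 - 5 = 23
c_5 = 23 + 3*16 - 4 = 67

67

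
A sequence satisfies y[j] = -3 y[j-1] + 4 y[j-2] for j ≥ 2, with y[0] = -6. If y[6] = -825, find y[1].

-5

Let y[1] = v.
y[2] = -24 - 3v
y[3] = 72 + 13v
y[4] = -312 - 51v
y[5] = 1224 + 205v
y[6] = -4920 - 819v
So -4920 - 819v = -825, giving v = -5.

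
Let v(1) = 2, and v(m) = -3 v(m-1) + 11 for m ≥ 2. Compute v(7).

-544

v(2) = -3*2 + 11 = 5
v(3) = -3*5 + 11 = -4
v(4) = -3*(-4) + 11 = 23
v(5) = -3*23 + 11 = -58
v(6) = -3*(-58) + 11 = 185
v(7) = -3*185 + 11 = -544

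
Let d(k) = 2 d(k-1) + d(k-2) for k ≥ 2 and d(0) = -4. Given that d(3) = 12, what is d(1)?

Let d(1) = x.
d(2) = -4 + 2x
d(3) = -8 + 5x
So -8 + 5x = 12, giving x = 4.

4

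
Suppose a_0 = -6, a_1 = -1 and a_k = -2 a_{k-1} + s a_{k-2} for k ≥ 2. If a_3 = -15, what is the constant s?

-1

a_2 = 2 - 6s
a_3 = -4 + 11s
So -4 + 11s = -15, giving s = -1.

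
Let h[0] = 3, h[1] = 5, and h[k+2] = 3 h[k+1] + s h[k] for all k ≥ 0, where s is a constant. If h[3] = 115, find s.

h[2] = 15 + 3s
h[3] = 45 + 14s
So 45 + 14s = 115, giving s = 5.

5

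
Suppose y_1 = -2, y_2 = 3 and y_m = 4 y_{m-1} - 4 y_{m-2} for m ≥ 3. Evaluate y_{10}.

y_3 = 4·3 - 4·(-2) = 20
y_4 = 4·20 - 4·3 = 68
y_5 = 4·68 - 4·20 = 192
y_6 = 4·192 - 4·68 = 496
y_7 = 4·496 - 4·192 = 1216
y_8 = 4·1216 - 4·496 = 2880
y_9 = 4·2880 - 4·1216 = 6656
y_{10} = 4·6656 - 4·2880 = 15104

15104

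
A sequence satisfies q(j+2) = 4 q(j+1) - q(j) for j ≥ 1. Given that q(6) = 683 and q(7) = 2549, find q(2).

Rearranging, q(j-2) = -(q(j) - 4 q(j-1)).
q(5) = -(2549 - 4(683)) = 183
q(4) = -(683 - 4(183)) = 49
q(3) = -(183 - 4(49)) = 13
q(2) = -(49 - 4(13)) = 3

3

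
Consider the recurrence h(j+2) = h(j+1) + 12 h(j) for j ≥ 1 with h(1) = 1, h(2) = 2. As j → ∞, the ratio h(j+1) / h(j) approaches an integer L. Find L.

The characteristic equation is r^2 - r - 12 = 0, which factors as (r - 4)(r + 3) = 0.
So the roots are 4 and -3. Since |4| > |-3| and the coefficient of 4^j is non-zero, the ratio tends to 4.

4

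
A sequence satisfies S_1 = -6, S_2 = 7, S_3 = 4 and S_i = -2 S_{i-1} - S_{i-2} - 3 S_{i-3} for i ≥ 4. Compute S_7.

-72

S_4 = -2(4) - 7 - 3(-6) = 3
S_5 = -2(3) - 4 - 3(7) = -31
S_6 = -2(-31) - 3 - 3(4) = 47
S_7 = -2(47) - (-31) - 3(3) = -72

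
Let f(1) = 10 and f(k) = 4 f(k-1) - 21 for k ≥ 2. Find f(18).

The fixed point is -21/(1 - 4) = 7, so f(k) - 7 = 4(f(k-1) - 7).
Hence f(k) = 3·4^{k-1} + 7.
f(18) = 3·4^{17} + 7 = 3·17179869184 + 7 = 51539607559.

51539607559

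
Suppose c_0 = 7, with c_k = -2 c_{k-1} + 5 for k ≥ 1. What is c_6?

343

c_1 = -2·7 + 5 = -9
c_2 = -2·(-9) + 5 = 23
c_3 = -2·23 + 5 = -41
c_4 = -2·(-41) + 5 = 87
c_5 = -2·87 + 5 = -169
c_6 = -2·(-169) + 5 = 343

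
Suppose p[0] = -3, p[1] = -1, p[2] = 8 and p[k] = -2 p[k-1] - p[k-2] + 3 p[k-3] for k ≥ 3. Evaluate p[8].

p[3] = -2*8 - (-1) + 3*(-3) = -24
p[4] = -2*(-24) - 8 + 3*(-1) = 37
p[5] = -2*37 - (-24) + 3*8 = -26
p[6] = -2*(-26) - 37 + 3*(-24) = -57
p[7] = -2*(-57) - (-26) + 3*37 = 251
p[8] = -2*251 - (-57) + 3*(-26) = -523

-523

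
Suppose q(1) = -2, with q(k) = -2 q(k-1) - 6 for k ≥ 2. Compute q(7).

-2

q(2) = -2*(-2) - 6 = -2
q(3) = -2*(-2) - 6 = -2
q(4) = -2*(-2) - 6 = -2
q(5) = -2*(-2) - 6 = -2
q(6) = -2*(-2) - 6 = -2
q(7) = -2*(-2) - 6 = -2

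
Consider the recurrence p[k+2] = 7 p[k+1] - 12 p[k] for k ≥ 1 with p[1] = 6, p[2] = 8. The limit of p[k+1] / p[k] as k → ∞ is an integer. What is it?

The characteristic equation is r^2 - 7r + 12 = 0, which factors as (r - 4)(r - 3) = 0.
So the roots are 4 and 3. Since |4| > |3| and the coefficient of 4^k is non-zero, the ratio tends to 4.

4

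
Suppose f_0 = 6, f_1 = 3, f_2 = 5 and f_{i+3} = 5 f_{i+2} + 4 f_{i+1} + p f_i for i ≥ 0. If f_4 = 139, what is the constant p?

-2

f_3 = 37 + 6p
f_4 = 205 + 33p
So 205 + 33p = 139, giving p = -2.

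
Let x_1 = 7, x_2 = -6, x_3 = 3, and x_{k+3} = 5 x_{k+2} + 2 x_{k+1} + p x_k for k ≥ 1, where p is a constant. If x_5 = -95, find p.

-4

x_4 = 3 + 7p
x_5 = 21 + 29p
So 21 + 29p = -95, giving p = -4.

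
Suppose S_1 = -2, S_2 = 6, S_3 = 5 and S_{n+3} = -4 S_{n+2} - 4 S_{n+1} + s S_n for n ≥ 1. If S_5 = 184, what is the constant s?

2

S_4 = -44 - 2s
S_5 = 156 + 14s
So 156 + 14s = 184, giving s = 2.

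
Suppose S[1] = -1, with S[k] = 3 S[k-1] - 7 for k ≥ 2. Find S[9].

S[2] = 3(-1) - 7 = -10
S[3] = 3(-10) - 7 = -37
S[4] = 3(-37) - 7 = -118
S[5] = 3(-118) - 7 = -361
S[6] = 3(-361) - 7 = -1090
S[7] = 3(-1090) - 7 = -3277
S[8] = 3(-3277) - 7 = -9838
S[9] = 3(-9838) - 7 = -29521

-29521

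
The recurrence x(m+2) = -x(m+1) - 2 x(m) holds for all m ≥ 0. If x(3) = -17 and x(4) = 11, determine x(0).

Rearranging, x(m-2) = (x(m) + x(m-1)) / -2.
x(2) = (11 + (-17)) / -2 = -6/-2 = 3
x(1) = (-17 + 3) / -2 = -14/-2 = 7
x(0) = (3 + 7) / -2 = 10/-2 = -5

-5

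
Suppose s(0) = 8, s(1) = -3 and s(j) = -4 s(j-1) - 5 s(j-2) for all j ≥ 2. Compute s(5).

837

s(2) = -4·(-3) - 5·8 = -28
s(3) = -4·(-28) - 5·(-3) = 127
s(4) = -4·127 - 5·(-28) = -368
s(5) = -4·(-368) - 5·127 = 837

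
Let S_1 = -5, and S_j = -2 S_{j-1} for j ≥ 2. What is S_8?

640

S_2 = -2*(-5) = 10
S_3 = -2*10 = -20
S_4 = -2*(-20) = 40
S_5 = -2*40 = -80
S_6 = -2*(-80) = 160
S_7 = -2*160 = -320
S_8 = -2*(-320) = 640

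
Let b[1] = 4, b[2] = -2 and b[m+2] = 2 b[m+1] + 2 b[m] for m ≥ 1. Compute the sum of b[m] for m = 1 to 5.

26

b[3] = 2*(-2) + 2*4 = 4
b[4] = 2*4 + 2*(-2) = 4
b[5] = 2*4 + 2*4 = 16
Sum = 4 + (-2) + 4 + 4 + 16 = 26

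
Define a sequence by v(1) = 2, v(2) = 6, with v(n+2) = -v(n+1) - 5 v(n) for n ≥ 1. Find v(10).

-4494

v(3) = -6 - 5(2) = -16
v(4) = -(-16) - 5(6) = -14
v(5) = -(-14) - 5(-16) = 94
v(6) = -94 - 5(-14) = -24
v(7) = -(-24) - 5(94) = -446
v(8) = -(-446) - 5(-24) = 566
v(9) = -566 - 5(-446) = 1664
v(10) = -1664 - 5(566) = -4494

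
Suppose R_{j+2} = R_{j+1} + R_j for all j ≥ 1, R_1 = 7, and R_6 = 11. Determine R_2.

-2

Let R_2 = x.
R_3 = 7 + x
R_4 = 7 + 2x
R_5 = 14 + 3x
R_6 = 21 + 5x
So 21 + 5x = 11, giving x = -2.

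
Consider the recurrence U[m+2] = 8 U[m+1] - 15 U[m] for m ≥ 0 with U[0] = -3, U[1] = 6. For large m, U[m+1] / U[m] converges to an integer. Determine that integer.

5

The characteristic equation is r^2 - 8r + 15 = 0, which factors as (r - 5)(r - 3) = 0.
So the roots are 5 and 3. Since |5| > |3| and the coefficient of 5^m is non-zero, the ratio tends to 5.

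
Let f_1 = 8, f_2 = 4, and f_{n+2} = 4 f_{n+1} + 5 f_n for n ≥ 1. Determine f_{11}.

f_3 = 4*4 + 5*8 = 56
f_4 = 4*56 + 5*4 = 244
f_5 = 4*244 + 5*56 = 1256
f_6 = 4*1256 + 5*244 = 6244
f_7 = 4*6244 + 5*1256 = 31256
f_8 = 4*31256 + 5*6244 = 156244
f_9 = 4*156244 + 5*31256 = 781256
f_{10} = 4*781256 + 5*156244 = 3906244
f_{11} = 4*3906244 + 5*781256 = 19531256

19531256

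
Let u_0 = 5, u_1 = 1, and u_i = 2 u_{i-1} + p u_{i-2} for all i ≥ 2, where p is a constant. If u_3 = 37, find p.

u_2 = 2 + 5p
u_3 = 4 + 11p
So 4 + 11p = 37, giving p = 3.

3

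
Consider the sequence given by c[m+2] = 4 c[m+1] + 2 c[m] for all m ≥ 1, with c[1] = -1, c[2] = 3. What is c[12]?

7045856

c[3] = 4·3 + 2·(-1) = 10
c[4] = 4·10 + 2·3 = 46
c[5] = 4·46 + 2·10 = 204
c[6] = 4·204 + 2·46 = 908
c[7] = 4·908 + 2·204 = 4040
c[8] = 4·4040 + 2·908 = 17976
c[9] = 4·17976 + 2·4040 = 79984
c[10] = 4·79984 + 2·17976 = 355888
c[11] = 4·355888 + 2·79984 = 1583520
c[12] = 4·1583520 + 2·355888 = 7045856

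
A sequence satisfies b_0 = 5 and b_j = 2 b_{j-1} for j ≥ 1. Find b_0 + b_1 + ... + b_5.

b_1 = 2·5 = 10
b_2 = 2·10 = 20
b_3 = 2·20 = 40
b_4 = 2·40 = 80
b_5 = 2·80 = 160
Sum = 5 + 10 + 20 + 40 + 80 + 160 = 315

315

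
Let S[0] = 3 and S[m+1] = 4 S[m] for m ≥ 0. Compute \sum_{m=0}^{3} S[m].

S[1] = 4·3 = 12
S[2] = 4·12 = 48
S[3] = 4·48 = 192
Sum = 3 + 12 + 48 + 192 = 255

255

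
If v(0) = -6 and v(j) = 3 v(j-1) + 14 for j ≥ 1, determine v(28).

22876792454954

The fixed point is 14/(1 - 3) = -7, so v(j) + 7 = 3(v(j-1) + 7).
Hence v(j) = 1·3^j - 7.
v(28) = 1·3^{28} - 7 = 1·22876792454961 - 7 = 22876792454954.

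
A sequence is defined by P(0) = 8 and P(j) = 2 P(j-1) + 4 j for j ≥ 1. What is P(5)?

P(1) = 2*8 + 4 = 20
P(2) = 2*20 + 8 = 48
P(3) = 2*48 + 12 = 108
P(4) = 2*108 + 16 = 232
P(5) = 2*232 + 20 = 484

484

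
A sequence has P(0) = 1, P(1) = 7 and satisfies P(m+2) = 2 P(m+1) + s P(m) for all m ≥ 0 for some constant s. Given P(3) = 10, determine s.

P(2) = 14 + s
P(3) = 28 + 9s
So 28 + 9s = 10, giving s = -2.

-2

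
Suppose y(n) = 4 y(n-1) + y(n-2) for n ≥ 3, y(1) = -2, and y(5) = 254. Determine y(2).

4

Let y(2) = v.
y(3) = -2 + 4v
y(4) = -8 + 17v
y(5) = -34 + 72v
So -34 + 72v = 254, giving v = 4.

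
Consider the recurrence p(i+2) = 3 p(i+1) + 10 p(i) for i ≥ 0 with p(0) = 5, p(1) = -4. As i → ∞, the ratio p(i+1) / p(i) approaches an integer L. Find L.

5

The characteristic equation is r^2 - 3r - 10 = 0, which factors as (r - 5)(r + 2) = 0.
So the roots are 5 and -2. Since |5| > |-2| and the coefficient of 5^i is non-zero, the ratio tends to 5.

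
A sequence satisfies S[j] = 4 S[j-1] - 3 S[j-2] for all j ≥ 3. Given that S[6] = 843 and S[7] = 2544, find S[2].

Rearranging, S[j-2] = (S[j] - 4 S[j-1]) / -3.
S[5] = (2544 - 4*843) / -3 = -828/-3 = 276
S[4] = (843 - 4*276) / -3 = -261/-3 = 87
S[3] = (276 - 4*87) / -3 = -72/-3 = 24
S[2] = (87 - 4*24) / -3 = -9/-3 = 3

3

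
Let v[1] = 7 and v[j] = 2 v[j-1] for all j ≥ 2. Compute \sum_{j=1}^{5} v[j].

v[2] = 2·7 = 14
v[3] = 2·14 = 28
v[4] = 2·28 = 56
v[5] = 2·56 = 112
Sum = 7 + 14 + 28 + 56 + 112 = 217

217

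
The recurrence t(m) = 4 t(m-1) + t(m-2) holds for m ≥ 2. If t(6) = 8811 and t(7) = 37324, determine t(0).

-5

Rearranging, t(m-2) = t(m) - 4 t(m-1).
t(5) = 37324 - 4·8811 = 2080
t(4) = 8811 - 4·2080 = 491
t(3) = 2080 - 4·491 = 116
t(2) = 491 - 4·116 = 27
t(1) = 116 - 4·27 = 8
t(0) = 27 - 4·8 = -5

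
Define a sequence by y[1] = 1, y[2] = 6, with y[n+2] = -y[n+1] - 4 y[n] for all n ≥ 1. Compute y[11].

y[3] = -6 - 4*1 = -10
y[4] = -(-10) - 4*6 = -14
y[5] = -(-14) - 4*(-10) = 54
y[6] = -54 - 4*(-14) = 2
y[7] = -2 - 4*54 = -218
y[8] = -(-218) - 4*2 = 210
y[9] = -210 - 4*(-218) = 662
y[10] = -662 - 4*210 = -1502
y[11] = -(-1502) - 4*662 = -1146

-1146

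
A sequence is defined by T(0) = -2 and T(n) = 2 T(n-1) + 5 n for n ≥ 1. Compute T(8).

1998

T(1) = 2*(-2) + 5 = 1
T(2) = 2*1 + 10 = 12
T(3) = 2*12 + 15 = 39
T(4) = 2*39 + 20 = 98
T(5) = 2*98 + 25 = 221
T(6) = 2*221 + 30 = 472
T(7) = 2*472 + 35 = 979
T(8) = 2*979 + 40 = 1998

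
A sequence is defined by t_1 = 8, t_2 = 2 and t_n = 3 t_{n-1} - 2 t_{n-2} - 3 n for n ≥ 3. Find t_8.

-2131

t_3 = 3*2 - 2*8 - 9 = -19
t_4 = 3*(-19) - 2*2 - 12 = -73
t_5 = 3*(-73) - 2*(-19) - 15 = -196
t_6 = 3*(-196) - 2*(-73) - 18 = -460
t_7 = 3*(-460) - 2*(-196) - 21 = -1009
t_8 = 3*(-1009) - 2*(-460) - 24 = -2131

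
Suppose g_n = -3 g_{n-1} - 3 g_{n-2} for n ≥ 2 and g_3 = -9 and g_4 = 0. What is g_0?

Rearranging, g_{n-2} = (g_n + 3 g_{n-1}) / -3.
g_2 = (0 + 3*(-9)) / -3 = -27/-3 = 9
g_1 = (-9 + 3*9) / -3 = 18/-3 = -6
g_0 = (9 + 3*(-6)) / -3 = -9/-3 = 3

3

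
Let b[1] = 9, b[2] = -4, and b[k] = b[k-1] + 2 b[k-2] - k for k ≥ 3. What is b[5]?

b[3] = (-4) + 2*9 - 3 = 11
b[4] = 11 + 2*(-4) - 4 = -1
b[5] = (-1) + 2*11 - 5 = 16

16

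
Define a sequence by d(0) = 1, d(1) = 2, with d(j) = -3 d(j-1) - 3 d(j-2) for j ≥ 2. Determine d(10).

972

d(2) = -3·2 - 3·1 = -9
d(3) = -3·(-9) - 3·2 = 21
d(4) = -3·21 - 3·(-9) = -36
d(5) = -3·(-36) - 3·21 = 45
d(6) = -3·45 - 3·(-36) = -27
d(7) = -3·(-27) - 3·45 = -54
d(8) = -3·(-54) - 3·(-27) = 243
d(9) = -3·243 - 3·(-54) = -567
d(10) = -3·(-567) - 3·243 = 972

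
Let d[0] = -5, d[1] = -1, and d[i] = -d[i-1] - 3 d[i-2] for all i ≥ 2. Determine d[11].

d[2] = -(-1) - 3·(-5) = 16
d[3] = -16 - 3·(-1) = -13
d[4] = -(-13) - 3·16 = -35
d[5] = -(-35) - 3·(-13) = 74
d[6] = -74 - 3·(-35) = 31
d[7] = -31 - 3·74 = -253
d[8] = -(-253) - 3·31 = 160
d[9] = -160 - 3·(-253) = 599
d[10] = -599 - 3·160 = -1079
d[11] = -(-1079) - 3·599 = -718

-718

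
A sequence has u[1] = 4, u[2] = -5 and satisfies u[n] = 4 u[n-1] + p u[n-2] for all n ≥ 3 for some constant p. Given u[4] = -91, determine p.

-1

u[3] = -20 + 4p
u[4] = -80 + 11p
So -80 + 11p = -91, giving p = -1.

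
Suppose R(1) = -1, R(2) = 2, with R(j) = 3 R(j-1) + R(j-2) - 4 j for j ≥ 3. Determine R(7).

R(3) = 3*2 + (-1) - 12 = -7
R(4) = 3*(-7) + 2 - 16 = -35
R(5) = 3*(-35) + (-7) - 20 = -132
R(6) = 3*(-132) + (-35) - 24 = -455
R(7) = 3*(-455) + (-132) - 28 = -1525

-1525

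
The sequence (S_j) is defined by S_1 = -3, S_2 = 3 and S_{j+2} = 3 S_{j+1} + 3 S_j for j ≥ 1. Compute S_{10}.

S_3 = 3(3) + 3(-3) = 0
S_4 = 3(0) + 3(3) = 9
S_5 = 3(9) + 3(0) = 27
S_6 = 3(27) + 3(9) = 108
S_7 = 3(108) + 3(27) = 405
S_8 = 3(405) + 3(108) = 1539
S_9 = 3(1539) + 3(405) = 5832
S_{10} = 3(5832) + 3(1539) = 22113

22113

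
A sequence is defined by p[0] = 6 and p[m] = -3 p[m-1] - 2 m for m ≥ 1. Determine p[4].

514

p[1] = -3*6 - 2 = -20
p[2] = -3*(-20) - 4 = 56
p[3] = -3*56 - 6 = -174
p[4] = -3*(-174) - 8 = 514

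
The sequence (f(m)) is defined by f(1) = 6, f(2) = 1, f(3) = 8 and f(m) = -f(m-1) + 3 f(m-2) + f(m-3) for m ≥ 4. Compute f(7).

f(4) = -8 + 3·1 + 6 = 1
f(5) = -1 + 3·8 + 1 = 24
f(6) = -24 + 3·1 + 8 = -13
f(7) = -(-13) + 3·24 + 1 = 86

86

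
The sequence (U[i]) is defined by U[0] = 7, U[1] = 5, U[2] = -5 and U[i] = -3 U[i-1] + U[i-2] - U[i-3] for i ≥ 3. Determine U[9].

21573

U[3] = -3(-5) + 5 - 7 = 13
U[4] = -3(13) + (-5) - 5 = -49
U[5] = -3(-49) + 13 - (-5) = 165
U[6] = -3(165) + (-49) - 13 = -557
U[7] = -3(-557) + 165 - (-49) = 1885
U[8] = -3(1885) + (-557) - 165 = -6377
U[9] = -3(-6377) + 1885 - (-557) = 21573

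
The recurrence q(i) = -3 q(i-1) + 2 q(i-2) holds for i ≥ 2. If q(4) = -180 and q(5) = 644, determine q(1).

Rearranging, q(i-2) = (q(i) + 3 q(i-1)) / 2.
q(3) = (644 + 3·(-180)) / 2 = 104/2 = 52
q(2) = (-180 + 3·52) / 2 = -24/2 = -12
q(1) = (52 + 3·(-12)) / 2 = 16/2 = 8

8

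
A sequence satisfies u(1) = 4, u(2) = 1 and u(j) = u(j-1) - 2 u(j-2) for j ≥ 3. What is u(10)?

u(3) = 1 - 2*4 = -7
u(4) = (-7) - 2*1 = -9
u(5) = (-9) - 2*(-7) = 5
u(6) = 5 - 2*(-9) = 23
u(7) = 23 - 2*5 = 13
u(8) = 13 - 2*23 = -33
u(9) = (-33) - 2*13 = -59
u(10) = (-59) - 2*(-33) = 7

7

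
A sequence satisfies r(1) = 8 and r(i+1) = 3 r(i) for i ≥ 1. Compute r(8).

r(2) = 3·8 = 24
r(3) = 3·24 = 72
r(4) = 3·72 = 216
r(5) = 3·216 = 648
r(6) = 3·648 = 1944
r(7) = 3·1944 = 5832
r(8) = 3·5832 = 17496

17496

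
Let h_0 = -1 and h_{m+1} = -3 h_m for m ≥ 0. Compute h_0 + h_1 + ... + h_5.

182

h_1 = -3*(-1) = 3
h_2 = -3*3 = -9
h_3 = -3*(-9) = 27
h_4 = -3*27 = -81
h_5 = -3*(-81) = 243
Sum = (-1) + 3 + (-9) + 27 + (-81) + 243 = 182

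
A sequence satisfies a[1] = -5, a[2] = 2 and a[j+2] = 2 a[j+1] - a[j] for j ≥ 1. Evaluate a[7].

37

a[3] = 2·2 - (-5) = 9
a[4] = 2·9 - 2 = 16
a[5] = 2·16 - 9 = 23
a[6] = 2·23 - 16 = 30
a[7] = 2·30 - 23 = 37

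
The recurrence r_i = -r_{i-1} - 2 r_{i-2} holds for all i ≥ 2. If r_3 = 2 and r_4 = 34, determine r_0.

Rearranging, r_{i-2} = (r_i + r_{i-1}) / -2.
r_2 = (34 + 2) / -2 = 36/-2 = -18
r_1 = (2 + (-18)) / -2 = -16/-2 = 8
r_0 = (-18 + 8) / -2 = -10/-2 = 5

5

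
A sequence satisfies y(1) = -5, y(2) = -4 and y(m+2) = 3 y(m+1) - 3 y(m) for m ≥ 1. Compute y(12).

-2673

y(3) = 3*(-4) - 3*(-5) = 3
y(4) = 3*3 - 3*(-4) = 21
y(5) = 3*21 - 3*3 = 54
y(6) = 3*54 - 3*21 = 99
y(7) = 3*99 - 3*54 = 135
y(8) = 3*135 - 3*99 = 108
y(9) = 3*108 - 3*135 = -81
y(10) = 3*(-81) - 3*108 = -567
y(11) = 3*(-567) - 3*(-81) = -1458
y(12) = 3*(-1458) - 3*(-567) = -2673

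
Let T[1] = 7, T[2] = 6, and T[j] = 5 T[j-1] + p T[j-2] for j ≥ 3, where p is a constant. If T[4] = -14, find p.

-4

T[3] = 30 + 7p
T[4] = 150 + 41p
So 150 + 41p = -14, giving p = -4.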